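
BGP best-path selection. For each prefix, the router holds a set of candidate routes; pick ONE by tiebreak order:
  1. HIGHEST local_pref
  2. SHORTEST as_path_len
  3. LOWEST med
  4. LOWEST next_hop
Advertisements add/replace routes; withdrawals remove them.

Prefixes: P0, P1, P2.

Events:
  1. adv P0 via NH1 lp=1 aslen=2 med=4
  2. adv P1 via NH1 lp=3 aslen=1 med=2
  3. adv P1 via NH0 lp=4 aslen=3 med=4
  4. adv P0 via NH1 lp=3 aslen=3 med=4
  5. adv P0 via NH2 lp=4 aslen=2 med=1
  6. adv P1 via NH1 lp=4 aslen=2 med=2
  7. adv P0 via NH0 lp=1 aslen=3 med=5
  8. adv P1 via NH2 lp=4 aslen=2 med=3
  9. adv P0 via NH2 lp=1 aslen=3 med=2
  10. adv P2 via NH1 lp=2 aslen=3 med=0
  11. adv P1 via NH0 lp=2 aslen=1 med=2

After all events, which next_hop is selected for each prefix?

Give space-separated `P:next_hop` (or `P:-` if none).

Op 1: best P0=NH1 P1=- P2=-
Op 2: best P0=NH1 P1=NH1 P2=-
Op 3: best P0=NH1 P1=NH0 P2=-
Op 4: best P0=NH1 P1=NH0 P2=-
Op 5: best P0=NH2 P1=NH0 P2=-
Op 6: best P0=NH2 P1=NH1 P2=-
Op 7: best P0=NH2 P1=NH1 P2=-
Op 8: best P0=NH2 P1=NH1 P2=-
Op 9: best P0=NH1 P1=NH1 P2=-
Op 10: best P0=NH1 P1=NH1 P2=NH1
Op 11: best P0=NH1 P1=NH1 P2=NH1

Answer: P0:NH1 P1:NH1 P2:NH1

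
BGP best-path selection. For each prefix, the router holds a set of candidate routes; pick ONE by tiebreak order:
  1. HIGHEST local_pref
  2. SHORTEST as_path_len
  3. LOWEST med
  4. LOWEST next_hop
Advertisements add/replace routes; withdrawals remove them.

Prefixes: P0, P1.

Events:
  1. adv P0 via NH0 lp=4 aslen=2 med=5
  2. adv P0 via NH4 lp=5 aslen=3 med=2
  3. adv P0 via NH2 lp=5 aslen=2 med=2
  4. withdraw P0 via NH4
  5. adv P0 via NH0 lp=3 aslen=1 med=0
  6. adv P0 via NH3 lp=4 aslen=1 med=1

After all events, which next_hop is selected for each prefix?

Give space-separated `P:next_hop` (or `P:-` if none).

Answer: P0:NH2 P1:-

Derivation:
Op 1: best P0=NH0 P1=-
Op 2: best P0=NH4 P1=-
Op 3: best P0=NH2 P1=-
Op 4: best P0=NH2 P1=-
Op 5: best P0=NH2 P1=-
Op 6: best P0=NH2 P1=-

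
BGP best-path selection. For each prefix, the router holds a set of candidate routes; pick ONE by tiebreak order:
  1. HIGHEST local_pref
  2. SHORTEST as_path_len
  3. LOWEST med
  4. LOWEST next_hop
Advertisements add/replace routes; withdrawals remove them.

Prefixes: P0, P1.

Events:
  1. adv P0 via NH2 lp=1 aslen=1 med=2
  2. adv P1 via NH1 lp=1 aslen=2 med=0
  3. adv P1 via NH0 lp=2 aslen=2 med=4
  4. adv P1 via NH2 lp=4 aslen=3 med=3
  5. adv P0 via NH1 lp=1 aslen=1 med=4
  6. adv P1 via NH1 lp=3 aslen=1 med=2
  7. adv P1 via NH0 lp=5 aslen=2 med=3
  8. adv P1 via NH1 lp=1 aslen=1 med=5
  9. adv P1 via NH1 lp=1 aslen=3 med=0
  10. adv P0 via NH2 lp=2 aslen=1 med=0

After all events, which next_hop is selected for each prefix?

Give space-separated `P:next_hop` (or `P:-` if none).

Op 1: best P0=NH2 P1=-
Op 2: best P0=NH2 P1=NH1
Op 3: best P0=NH2 P1=NH0
Op 4: best P0=NH2 P1=NH2
Op 5: best P0=NH2 P1=NH2
Op 6: best P0=NH2 P1=NH2
Op 7: best P0=NH2 P1=NH0
Op 8: best P0=NH2 P1=NH0
Op 9: best P0=NH2 P1=NH0
Op 10: best P0=NH2 P1=NH0

Answer: P0:NH2 P1:NH0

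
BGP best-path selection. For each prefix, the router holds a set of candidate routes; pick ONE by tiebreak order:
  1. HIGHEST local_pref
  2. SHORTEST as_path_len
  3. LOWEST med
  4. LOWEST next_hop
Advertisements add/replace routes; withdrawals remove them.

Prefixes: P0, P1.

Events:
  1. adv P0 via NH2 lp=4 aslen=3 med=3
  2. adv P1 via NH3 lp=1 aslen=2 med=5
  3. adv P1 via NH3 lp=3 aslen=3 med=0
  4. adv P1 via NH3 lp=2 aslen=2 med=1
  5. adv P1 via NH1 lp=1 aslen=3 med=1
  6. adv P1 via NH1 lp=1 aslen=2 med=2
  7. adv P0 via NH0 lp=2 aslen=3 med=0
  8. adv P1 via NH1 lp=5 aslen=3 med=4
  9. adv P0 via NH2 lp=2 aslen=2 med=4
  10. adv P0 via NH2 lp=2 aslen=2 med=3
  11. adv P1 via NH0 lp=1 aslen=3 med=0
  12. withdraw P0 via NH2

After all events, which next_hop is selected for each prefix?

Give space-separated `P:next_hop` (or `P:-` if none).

Op 1: best P0=NH2 P1=-
Op 2: best P0=NH2 P1=NH3
Op 3: best P0=NH2 P1=NH3
Op 4: best P0=NH2 P1=NH3
Op 5: best P0=NH2 P1=NH3
Op 6: best P0=NH2 P1=NH3
Op 7: best P0=NH2 P1=NH3
Op 8: best P0=NH2 P1=NH1
Op 9: best P0=NH2 P1=NH1
Op 10: best P0=NH2 P1=NH1
Op 11: best P0=NH2 P1=NH1
Op 12: best P0=NH0 P1=NH1

Answer: P0:NH0 P1:NH1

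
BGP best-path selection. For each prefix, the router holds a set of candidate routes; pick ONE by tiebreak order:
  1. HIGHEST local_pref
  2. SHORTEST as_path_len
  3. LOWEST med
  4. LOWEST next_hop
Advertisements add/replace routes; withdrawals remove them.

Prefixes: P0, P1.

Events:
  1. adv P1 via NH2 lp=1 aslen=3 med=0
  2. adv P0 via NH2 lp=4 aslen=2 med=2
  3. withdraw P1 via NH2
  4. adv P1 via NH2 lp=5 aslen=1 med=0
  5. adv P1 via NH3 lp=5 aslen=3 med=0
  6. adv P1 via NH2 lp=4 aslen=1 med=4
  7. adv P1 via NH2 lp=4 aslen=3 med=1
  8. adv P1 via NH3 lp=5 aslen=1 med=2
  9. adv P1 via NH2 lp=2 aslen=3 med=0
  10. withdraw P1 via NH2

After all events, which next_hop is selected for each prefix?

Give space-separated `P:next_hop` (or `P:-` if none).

Answer: P0:NH2 P1:NH3

Derivation:
Op 1: best P0=- P1=NH2
Op 2: best P0=NH2 P1=NH2
Op 3: best P0=NH2 P1=-
Op 4: best P0=NH2 P1=NH2
Op 5: best P0=NH2 P1=NH2
Op 6: best P0=NH2 P1=NH3
Op 7: best P0=NH2 P1=NH3
Op 8: best P0=NH2 P1=NH3
Op 9: best P0=NH2 P1=NH3
Op 10: best P0=NH2 P1=NH3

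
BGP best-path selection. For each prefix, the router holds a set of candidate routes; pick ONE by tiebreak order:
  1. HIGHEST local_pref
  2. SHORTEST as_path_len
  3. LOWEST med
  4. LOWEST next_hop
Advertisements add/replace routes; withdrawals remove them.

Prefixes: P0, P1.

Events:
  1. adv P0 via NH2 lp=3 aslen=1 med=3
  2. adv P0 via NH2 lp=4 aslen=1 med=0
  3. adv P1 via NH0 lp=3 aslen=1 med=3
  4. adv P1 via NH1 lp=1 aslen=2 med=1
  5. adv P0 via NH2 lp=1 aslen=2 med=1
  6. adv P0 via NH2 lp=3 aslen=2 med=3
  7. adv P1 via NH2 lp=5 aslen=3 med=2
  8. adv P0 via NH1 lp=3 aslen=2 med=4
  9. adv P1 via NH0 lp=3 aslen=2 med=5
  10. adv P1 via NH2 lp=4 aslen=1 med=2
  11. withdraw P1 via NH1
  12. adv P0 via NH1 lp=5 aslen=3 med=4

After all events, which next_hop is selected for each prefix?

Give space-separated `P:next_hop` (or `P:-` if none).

Op 1: best P0=NH2 P1=-
Op 2: best P0=NH2 P1=-
Op 3: best P0=NH2 P1=NH0
Op 4: best P0=NH2 P1=NH0
Op 5: best P0=NH2 P1=NH0
Op 6: best P0=NH2 P1=NH0
Op 7: best P0=NH2 P1=NH2
Op 8: best P0=NH2 P1=NH2
Op 9: best P0=NH2 P1=NH2
Op 10: best P0=NH2 P1=NH2
Op 11: best P0=NH2 P1=NH2
Op 12: best P0=NH1 P1=NH2

Answer: P0:NH1 P1:NH2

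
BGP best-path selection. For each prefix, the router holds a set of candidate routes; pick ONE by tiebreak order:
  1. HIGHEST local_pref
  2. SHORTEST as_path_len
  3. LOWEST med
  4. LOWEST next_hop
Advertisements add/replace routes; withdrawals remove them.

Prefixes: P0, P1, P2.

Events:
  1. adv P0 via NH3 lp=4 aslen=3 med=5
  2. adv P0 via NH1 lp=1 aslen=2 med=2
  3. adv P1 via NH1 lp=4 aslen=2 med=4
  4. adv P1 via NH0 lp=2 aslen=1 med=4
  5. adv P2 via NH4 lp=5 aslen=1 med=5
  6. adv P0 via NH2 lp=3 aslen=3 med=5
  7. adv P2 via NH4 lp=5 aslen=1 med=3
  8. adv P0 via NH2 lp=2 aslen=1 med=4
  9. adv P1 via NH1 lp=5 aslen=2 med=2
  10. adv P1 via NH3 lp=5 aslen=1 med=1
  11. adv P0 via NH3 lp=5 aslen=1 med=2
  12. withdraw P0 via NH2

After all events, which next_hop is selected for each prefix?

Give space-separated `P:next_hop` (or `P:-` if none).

Op 1: best P0=NH3 P1=- P2=-
Op 2: best P0=NH3 P1=- P2=-
Op 3: best P0=NH3 P1=NH1 P2=-
Op 4: best P0=NH3 P1=NH1 P2=-
Op 5: best P0=NH3 P1=NH1 P2=NH4
Op 6: best P0=NH3 P1=NH1 P2=NH4
Op 7: best P0=NH3 P1=NH1 P2=NH4
Op 8: best P0=NH3 P1=NH1 P2=NH4
Op 9: best P0=NH3 P1=NH1 P2=NH4
Op 10: best P0=NH3 P1=NH3 P2=NH4
Op 11: best P0=NH3 P1=NH3 P2=NH4
Op 12: best P0=NH3 P1=NH3 P2=NH4

Answer: P0:NH3 P1:NH3 P2:NH4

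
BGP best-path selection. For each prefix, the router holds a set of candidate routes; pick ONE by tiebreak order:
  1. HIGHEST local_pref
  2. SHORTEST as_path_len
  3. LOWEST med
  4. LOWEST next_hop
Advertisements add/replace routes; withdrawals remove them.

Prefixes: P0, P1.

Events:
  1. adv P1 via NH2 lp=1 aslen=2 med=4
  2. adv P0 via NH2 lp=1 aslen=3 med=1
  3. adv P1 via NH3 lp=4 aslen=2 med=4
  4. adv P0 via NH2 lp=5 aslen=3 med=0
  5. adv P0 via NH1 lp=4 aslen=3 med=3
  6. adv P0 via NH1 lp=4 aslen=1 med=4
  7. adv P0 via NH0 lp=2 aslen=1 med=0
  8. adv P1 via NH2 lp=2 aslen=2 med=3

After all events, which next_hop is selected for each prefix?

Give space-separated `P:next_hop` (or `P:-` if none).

Op 1: best P0=- P1=NH2
Op 2: best P0=NH2 P1=NH2
Op 3: best P0=NH2 P1=NH3
Op 4: best P0=NH2 P1=NH3
Op 5: best P0=NH2 P1=NH3
Op 6: best P0=NH2 P1=NH3
Op 7: best P0=NH2 P1=NH3
Op 8: best P0=NH2 P1=NH3

Answer: P0:NH2 P1:NH3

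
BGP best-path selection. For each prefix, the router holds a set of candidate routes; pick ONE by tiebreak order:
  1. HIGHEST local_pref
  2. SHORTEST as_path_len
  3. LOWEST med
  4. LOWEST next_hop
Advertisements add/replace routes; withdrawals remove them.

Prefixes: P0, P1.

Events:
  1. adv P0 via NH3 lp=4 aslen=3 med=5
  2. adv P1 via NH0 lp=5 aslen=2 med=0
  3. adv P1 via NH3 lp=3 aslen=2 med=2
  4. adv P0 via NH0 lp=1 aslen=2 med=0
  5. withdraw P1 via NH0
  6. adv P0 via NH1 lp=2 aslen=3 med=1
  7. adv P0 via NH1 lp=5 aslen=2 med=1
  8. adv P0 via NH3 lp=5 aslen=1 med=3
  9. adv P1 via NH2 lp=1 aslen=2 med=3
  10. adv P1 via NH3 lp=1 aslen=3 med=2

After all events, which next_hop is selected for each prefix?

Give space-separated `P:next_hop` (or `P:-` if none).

Op 1: best P0=NH3 P1=-
Op 2: best P0=NH3 P1=NH0
Op 3: best P0=NH3 P1=NH0
Op 4: best P0=NH3 P1=NH0
Op 5: best P0=NH3 P1=NH3
Op 6: best P0=NH3 P1=NH3
Op 7: best P0=NH1 P1=NH3
Op 8: best P0=NH3 P1=NH3
Op 9: best P0=NH3 P1=NH3
Op 10: best P0=NH3 P1=NH2

Answer: P0:NH3 P1:NH2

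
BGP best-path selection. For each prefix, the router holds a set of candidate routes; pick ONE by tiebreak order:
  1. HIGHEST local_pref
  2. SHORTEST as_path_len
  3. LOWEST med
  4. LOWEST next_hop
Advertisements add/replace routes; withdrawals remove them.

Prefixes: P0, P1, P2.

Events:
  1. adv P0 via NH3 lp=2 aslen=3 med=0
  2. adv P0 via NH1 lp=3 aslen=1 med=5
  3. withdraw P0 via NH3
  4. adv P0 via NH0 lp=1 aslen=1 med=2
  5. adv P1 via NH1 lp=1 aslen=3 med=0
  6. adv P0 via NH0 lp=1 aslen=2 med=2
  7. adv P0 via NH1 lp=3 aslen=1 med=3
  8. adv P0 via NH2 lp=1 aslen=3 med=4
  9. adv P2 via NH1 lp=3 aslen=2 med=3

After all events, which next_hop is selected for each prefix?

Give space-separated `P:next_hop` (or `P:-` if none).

Answer: P0:NH1 P1:NH1 P2:NH1

Derivation:
Op 1: best P0=NH3 P1=- P2=-
Op 2: best P0=NH1 P1=- P2=-
Op 3: best P0=NH1 P1=- P2=-
Op 4: best P0=NH1 P1=- P2=-
Op 5: best P0=NH1 P1=NH1 P2=-
Op 6: best P0=NH1 P1=NH1 P2=-
Op 7: best P0=NH1 P1=NH1 P2=-
Op 8: best P0=NH1 P1=NH1 P2=-
Op 9: best P0=NH1 P1=NH1 P2=NH1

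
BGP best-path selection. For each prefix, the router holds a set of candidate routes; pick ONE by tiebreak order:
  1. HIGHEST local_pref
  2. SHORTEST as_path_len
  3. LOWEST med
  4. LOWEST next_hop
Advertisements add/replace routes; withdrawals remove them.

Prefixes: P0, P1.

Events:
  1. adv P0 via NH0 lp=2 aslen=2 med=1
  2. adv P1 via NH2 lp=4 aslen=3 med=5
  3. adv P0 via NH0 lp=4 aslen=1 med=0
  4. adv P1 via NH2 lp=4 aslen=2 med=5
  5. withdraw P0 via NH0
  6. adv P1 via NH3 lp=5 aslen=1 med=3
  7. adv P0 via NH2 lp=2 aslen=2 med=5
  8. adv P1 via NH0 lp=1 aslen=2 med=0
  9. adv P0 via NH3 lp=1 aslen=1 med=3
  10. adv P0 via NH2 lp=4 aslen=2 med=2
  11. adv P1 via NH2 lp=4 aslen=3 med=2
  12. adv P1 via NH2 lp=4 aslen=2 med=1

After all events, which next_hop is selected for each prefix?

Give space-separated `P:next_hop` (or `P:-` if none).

Answer: P0:NH2 P1:NH3

Derivation:
Op 1: best P0=NH0 P1=-
Op 2: best P0=NH0 P1=NH2
Op 3: best P0=NH0 P1=NH2
Op 4: best P0=NH0 P1=NH2
Op 5: best P0=- P1=NH2
Op 6: best P0=- P1=NH3
Op 7: best P0=NH2 P1=NH3
Op 8: best P0=NH2 P1=NH3
Op 9: best P0=NH2 P1=NH3
Op 10: best P0=NH2 P1=NH3
Op 11: best P0=NH2 P1=NH3
Op 12: best P0=NH2 P1=NH3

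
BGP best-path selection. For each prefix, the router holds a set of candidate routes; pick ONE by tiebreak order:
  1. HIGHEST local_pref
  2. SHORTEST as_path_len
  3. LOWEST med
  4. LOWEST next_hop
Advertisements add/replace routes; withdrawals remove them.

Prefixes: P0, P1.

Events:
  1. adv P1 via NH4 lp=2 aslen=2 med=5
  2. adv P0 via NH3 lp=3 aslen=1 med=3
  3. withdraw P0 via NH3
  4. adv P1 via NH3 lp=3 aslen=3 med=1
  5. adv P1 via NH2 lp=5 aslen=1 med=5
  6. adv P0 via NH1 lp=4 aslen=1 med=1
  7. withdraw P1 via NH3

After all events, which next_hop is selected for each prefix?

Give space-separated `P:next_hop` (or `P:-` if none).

Answer: P0:NH1 P1:NH2

Derivation:
Op 1: best P0=- P1=NH4
Op 2: best P0=NH3 P1=NH4
Op 3: best P0=- P1=NH4
Op 4: best P0=- P1=NH3
Op 5: best P0=- P1=NH2
Op 6: best P0=NH1 P1=NH2
Op 7: best P0=NH1 P1=NH2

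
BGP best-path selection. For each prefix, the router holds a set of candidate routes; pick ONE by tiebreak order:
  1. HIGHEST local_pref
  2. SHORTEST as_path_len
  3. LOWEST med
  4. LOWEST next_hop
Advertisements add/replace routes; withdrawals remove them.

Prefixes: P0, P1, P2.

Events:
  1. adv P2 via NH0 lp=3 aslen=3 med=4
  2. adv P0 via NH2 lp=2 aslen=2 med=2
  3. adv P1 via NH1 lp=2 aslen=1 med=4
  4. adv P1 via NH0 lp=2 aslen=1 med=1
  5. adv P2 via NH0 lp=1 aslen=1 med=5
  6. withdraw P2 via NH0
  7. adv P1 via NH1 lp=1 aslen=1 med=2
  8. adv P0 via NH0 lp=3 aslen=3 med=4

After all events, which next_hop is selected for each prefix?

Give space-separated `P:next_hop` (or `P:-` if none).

Answer: P0:NH0 P1:NH0 P2:-

Derivation:
Op 1: best P0=- P1=- P2=NH0
Op 2: best P0=NH2 P1=- P2=NH0
Op 3: best P0=NH2 P1=NH1 P2=NH0
Op 4: best P0=NH2 P1=NH0 P2=NH0
Op 5: best P0=NH2 P1=NH0 P2=NH0
Op 6: best P0=NH2 P1=NH0 P2=-
Op 7: best P0=NH2 P1=NH0 P2=-
Op 8: best P0=NH0 P1=NH0 P2=-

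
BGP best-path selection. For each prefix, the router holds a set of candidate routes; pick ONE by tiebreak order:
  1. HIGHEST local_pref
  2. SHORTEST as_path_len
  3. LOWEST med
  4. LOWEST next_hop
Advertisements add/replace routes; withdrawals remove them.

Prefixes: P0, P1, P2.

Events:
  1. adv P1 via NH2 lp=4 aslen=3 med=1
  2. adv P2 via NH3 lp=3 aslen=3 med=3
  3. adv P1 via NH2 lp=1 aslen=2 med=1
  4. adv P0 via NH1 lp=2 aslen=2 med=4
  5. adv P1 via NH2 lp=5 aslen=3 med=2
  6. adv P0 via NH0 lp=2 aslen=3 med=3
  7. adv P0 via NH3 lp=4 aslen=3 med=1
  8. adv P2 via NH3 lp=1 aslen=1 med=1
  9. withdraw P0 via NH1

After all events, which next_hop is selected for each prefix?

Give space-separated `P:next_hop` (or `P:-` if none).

Op 1: best P0=- P1=NH2 P2=-
Op 2: best P0=- P1=NH2 P2=NH3
Op 3: best P0=- P1=NH2 P2=NH3
Op 4: best P0=NH1 P1=NH2 P2=NH3
Op 5: best P0=NH1 P1=NH2 P2=NH3
Op 6: best P0=NH1 P1=NH2 P2=NH3
Op 7: best P0=NH3 P1=NH2 P2=NH3
Op 8: best P0=NH3 P1=NH2 P2=NH3
Op 9: best P0=NH3 P1=NH2 P2=NH3

Answer: P0:NH3 P1:NH2 P2:NH3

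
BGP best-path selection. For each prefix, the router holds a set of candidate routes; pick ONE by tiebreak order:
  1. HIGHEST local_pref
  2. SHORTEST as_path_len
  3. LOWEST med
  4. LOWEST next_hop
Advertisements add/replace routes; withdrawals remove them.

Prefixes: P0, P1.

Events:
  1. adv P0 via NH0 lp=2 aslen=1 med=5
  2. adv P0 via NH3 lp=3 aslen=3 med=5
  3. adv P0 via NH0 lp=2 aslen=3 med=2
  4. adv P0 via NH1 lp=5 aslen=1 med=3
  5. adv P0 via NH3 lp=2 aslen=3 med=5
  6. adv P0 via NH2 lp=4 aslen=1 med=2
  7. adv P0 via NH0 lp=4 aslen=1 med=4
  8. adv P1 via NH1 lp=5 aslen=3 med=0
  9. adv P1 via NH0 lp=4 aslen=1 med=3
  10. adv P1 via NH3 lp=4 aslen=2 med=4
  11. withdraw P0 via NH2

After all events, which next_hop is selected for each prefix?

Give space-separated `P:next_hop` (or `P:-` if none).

Op 1: best P0=NH0 P1=-
Op 2: best P0=NH3 P1=-
Op 3: best P0=NH3 P1=-
Op 4: best P0=NH1 P1=-
Op 5: best P0=NH1 P1=-
Op 6: best P0=NH1 P1=-
Op 7: best P0=NH1 P1=-
Op 8: best P0=NH1 P1=NH1
Op 9: best P0=NH1 P1=NH1
Op 10: best P0=NH1 P1=NH1
Op 11: best P0=NH1 P1=NH1

Answer: P0:NH1 P1:NH1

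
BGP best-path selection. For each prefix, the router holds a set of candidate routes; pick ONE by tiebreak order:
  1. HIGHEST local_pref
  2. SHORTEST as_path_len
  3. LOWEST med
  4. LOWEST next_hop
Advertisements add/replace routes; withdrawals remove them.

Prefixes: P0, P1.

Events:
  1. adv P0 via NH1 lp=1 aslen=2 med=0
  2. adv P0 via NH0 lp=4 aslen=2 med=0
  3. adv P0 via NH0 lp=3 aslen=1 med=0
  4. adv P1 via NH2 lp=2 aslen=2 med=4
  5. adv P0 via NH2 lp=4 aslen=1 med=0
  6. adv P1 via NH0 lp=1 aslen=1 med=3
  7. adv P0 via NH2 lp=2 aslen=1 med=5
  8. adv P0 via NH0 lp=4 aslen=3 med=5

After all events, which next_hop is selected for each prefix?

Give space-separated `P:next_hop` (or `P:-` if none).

Answer: P0:NH0 P1:NH2

Derivation:
Op 1: best P0=NH1 P1=-
Op 2: best P0=NH0 P1=-
Op 3: best P0=NH0 P1=-
Op 4: best P0=NH0 P1=NH2
Op 5: best P0=NH2 P1=NH2
Op 6: best P0=NH2 P1=NH2
Op 7: best P0=NH0 P1=NH2
Op 8: best P0=NH0 P1=NH2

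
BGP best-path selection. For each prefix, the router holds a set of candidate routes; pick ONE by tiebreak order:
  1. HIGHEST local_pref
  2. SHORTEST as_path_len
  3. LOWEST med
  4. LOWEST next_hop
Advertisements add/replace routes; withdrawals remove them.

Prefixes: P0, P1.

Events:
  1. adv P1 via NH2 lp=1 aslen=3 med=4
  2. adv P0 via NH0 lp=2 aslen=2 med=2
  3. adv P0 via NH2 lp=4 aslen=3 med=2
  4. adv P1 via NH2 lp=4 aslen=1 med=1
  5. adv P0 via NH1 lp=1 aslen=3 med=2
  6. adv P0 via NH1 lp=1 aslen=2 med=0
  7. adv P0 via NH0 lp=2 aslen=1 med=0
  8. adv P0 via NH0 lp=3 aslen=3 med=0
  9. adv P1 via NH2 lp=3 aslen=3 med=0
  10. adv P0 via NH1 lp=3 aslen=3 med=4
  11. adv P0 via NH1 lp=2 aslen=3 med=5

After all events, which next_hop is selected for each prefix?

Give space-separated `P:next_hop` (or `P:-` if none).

Op 1: best P0=- P1=NH2
Op 2: best P0=NH0 P1=NH2
Op 3: best P0=NH2 P1=NH2
Op 4: best P0=NH2 P1=NH2
Op 5: best P0=NH2 P1=NH2
Op 6: best P0=NH2 P1=NH2
Op 7: best P0=NH2 P1=NH2
Op 8: best P0=NH2 P1=NH2
Op 9: best P0=NH2 P1=NH2
Op 10: best P0=NH2 P1=NH2
Op 11: best P0=NH2 P1=NH2

Answer: P0:NH2 P1:NH2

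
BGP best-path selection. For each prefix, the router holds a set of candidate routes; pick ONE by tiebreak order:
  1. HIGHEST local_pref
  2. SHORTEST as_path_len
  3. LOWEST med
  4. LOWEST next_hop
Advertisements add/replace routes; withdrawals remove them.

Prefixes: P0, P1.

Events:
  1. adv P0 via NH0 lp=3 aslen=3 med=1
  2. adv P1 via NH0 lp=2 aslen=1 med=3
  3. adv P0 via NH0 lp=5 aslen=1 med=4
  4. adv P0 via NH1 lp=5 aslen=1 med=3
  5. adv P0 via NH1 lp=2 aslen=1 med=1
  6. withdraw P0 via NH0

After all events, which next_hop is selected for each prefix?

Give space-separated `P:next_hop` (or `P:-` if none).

Op 1: best P0=NH0 P1=-
Op 2: best P0=NH0 P1=NH0
Op 3: best P0=NH0 P1=NH0
Op 4: best P0=NH1 P1=NH0
Op 5: best P0=NH0 P1=NH0
Op 6: best P0=NH1 P1=NH0

Answer: P0:NH1 P1:NH0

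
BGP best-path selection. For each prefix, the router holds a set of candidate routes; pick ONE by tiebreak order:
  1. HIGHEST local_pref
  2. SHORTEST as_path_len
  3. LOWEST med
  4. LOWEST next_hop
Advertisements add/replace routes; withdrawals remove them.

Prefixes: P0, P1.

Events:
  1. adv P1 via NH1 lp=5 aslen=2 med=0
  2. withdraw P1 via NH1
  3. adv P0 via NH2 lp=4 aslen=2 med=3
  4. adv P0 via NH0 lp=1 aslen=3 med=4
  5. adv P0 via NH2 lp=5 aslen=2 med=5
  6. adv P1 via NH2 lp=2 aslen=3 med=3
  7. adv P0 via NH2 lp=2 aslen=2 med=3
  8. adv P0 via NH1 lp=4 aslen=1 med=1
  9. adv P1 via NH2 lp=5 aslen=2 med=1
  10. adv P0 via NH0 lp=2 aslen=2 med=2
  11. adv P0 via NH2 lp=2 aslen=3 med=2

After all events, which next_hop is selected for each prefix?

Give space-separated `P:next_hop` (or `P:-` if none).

Answer: P0:NH1 P1:NH2

Derivation:
Op 1: best P0=- P1=NH1
Op 2: best P0=- P1=-
Op 3: best P0=NH2 P1=-
Op 4: best P0=NH2 P1=-
Op 5: best P0=NH2 P1=-
Op 6: best P0=NH2 P1=NH2
Op 7: best P0=NH2 P1=NH2
Op 8: best P0=NH1 P1=NH2
Op 9: best P0=NH1 P1=NH2
Op 10: best P0=NH1 P1=NH2
Op 11: best P0=NH1 P1=NH2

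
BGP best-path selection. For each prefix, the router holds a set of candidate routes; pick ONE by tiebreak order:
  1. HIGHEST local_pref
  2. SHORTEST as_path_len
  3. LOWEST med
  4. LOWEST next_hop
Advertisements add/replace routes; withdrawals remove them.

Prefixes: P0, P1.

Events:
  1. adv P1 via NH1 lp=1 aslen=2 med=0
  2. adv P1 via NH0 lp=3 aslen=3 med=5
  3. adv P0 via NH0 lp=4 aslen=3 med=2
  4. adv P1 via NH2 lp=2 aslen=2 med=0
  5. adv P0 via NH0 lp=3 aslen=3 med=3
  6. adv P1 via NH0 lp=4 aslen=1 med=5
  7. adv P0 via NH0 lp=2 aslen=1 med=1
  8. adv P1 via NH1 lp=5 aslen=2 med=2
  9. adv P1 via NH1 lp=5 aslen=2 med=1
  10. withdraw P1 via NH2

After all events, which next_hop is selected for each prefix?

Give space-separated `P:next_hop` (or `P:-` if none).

Answer: P0:NH0 P1:NH1

Derivation:
Op 1: best P0=- P1=NH1
Op 2: best P0=- P1=NH0
Op 3: best P0=NH0 P1=NH0
Op 4: best P0=NH0 P1=NH0
Op 5: best P0=NH0 P1=NH0
Op 6: best P0=NH0 P1=NH0
Op 7: best P0=NH0 P1=NH0
Op 8: best P0=NH0 P1=NH1
Op 9: best P0=NH0 P1=NH1
Op 10: best P0=NH0 P1=NH1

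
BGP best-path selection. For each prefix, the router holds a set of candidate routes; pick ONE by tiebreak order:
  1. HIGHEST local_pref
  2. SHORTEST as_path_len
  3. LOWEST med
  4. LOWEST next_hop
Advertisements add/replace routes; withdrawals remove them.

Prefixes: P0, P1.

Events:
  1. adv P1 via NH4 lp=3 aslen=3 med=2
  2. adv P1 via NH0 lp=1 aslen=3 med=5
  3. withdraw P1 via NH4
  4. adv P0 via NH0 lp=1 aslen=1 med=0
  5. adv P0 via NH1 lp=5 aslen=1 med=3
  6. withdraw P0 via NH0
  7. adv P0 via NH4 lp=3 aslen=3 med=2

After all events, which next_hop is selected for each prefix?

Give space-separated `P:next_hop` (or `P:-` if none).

Op 1: best P0=- P1=NH4
Op 2: best P0=- P1=NH4
Op 3: best P0=- P1=NH0
Op 4: best P0=NH0 P1=NH0
Op 5: best P0=NH1 P1=NH0
Op 6: best P0=NH1 P1=NH0
Op 7: best P0=NH1 P1=NH0

Answer: P0:NH1 P1:NH0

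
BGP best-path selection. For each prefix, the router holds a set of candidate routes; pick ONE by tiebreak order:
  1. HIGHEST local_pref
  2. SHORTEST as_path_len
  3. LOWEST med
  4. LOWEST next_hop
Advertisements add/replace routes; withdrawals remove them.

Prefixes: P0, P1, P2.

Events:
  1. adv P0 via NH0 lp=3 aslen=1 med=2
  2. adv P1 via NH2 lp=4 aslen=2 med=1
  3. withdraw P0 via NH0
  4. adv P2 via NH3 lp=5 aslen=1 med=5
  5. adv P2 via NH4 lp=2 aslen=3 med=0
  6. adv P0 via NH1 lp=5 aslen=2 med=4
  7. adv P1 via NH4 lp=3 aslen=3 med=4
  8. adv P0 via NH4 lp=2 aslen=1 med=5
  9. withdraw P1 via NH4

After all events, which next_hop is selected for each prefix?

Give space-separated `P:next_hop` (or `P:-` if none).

Answer: P0:NH1 P1:NH2 P2:NH3

Derivation:
Op 1: best P0=NH0 P1=- P2=-
Op 2: best P0=NH0 P1=NH2 P2=-
Op 3: best P0=- P1=NH2 P2=-
Op 4: best P0=- P1=NH2 P2=NH3
Op 5: best P0=- P1=NH2 P2=NH3
Op 6: best P0=NH1 P1=NH2 P2=NH3
Op 7: best P0=NH1 P1=NH2 P2=NH3
Op 8: best P0=NH1 P1=NH2 P2=NH3
Op 9: best P0=NH1 P1=NH2 P2=NH3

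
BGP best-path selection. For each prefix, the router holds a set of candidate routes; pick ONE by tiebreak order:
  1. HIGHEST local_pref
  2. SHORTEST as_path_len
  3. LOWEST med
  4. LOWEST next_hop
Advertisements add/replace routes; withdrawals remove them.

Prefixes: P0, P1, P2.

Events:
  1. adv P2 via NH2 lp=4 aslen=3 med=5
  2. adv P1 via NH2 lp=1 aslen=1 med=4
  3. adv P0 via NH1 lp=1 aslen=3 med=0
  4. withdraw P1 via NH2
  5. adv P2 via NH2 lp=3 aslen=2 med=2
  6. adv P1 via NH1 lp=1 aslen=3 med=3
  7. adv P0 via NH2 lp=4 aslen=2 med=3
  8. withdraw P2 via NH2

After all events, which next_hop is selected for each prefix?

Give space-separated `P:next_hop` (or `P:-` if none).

Op 1: best P0=- P1=- P2=NH2
Op 2: best P0=- P1=NH2 P2=NH2
Op 3: best P0=NH1 P1=NH2 P2=NH2
Op 4: best P0=NH1 P1=- P2=NH2
Op 5: best P0=NH1 P1=- P2=NH2
Op 6: best P0=NH1 P1=NH1 P2=NH2
Op 7: best P0=NH2 P1=NH1 P2=NH2
Op 8: best P0=NH2 P1=NH1 P2=-

Answer: P0:NH2 P1:NH1 P2:-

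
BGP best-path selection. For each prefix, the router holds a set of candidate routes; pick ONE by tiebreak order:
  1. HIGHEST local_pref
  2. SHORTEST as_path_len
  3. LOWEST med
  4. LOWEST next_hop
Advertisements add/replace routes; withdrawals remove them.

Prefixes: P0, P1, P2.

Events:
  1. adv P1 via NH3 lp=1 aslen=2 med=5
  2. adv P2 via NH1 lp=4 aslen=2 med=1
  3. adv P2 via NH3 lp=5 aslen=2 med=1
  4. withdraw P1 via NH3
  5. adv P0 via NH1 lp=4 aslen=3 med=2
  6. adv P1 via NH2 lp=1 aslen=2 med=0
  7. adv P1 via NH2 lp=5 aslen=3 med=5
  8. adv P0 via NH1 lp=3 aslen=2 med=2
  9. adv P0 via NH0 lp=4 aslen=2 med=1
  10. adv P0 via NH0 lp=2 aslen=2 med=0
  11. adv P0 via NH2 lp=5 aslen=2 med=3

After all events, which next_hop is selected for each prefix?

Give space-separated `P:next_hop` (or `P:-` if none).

Answer: P0:NH2 P1:NH2 P2:NH3

Derivation:
Op 1: best P0=- P1=NH3 P2=-
Op 2: best P0=- P1=NH3 P2=NH1
Op 3: best P0=- P1=NH3 P2=NH3
Op 4: best P0=- P1=- P2=NH3
Op 5: best P0=NH1 P1=- P2=NH3
Op 6: best P0=NH1 P1=NH2 P2=NH3
Op 7: best P0=NH1 P1=NH2 P2=NH3
Op 8: best P0=NH1 P1=NH2 P2=NH3
Op 9: best P0=NH0 P1=NH2 P2=NH3
Op 10: best P0=NH1 P1=NH2 P2=NH3
Op 11: best P0=NH2 P1=NH2 P2=NH3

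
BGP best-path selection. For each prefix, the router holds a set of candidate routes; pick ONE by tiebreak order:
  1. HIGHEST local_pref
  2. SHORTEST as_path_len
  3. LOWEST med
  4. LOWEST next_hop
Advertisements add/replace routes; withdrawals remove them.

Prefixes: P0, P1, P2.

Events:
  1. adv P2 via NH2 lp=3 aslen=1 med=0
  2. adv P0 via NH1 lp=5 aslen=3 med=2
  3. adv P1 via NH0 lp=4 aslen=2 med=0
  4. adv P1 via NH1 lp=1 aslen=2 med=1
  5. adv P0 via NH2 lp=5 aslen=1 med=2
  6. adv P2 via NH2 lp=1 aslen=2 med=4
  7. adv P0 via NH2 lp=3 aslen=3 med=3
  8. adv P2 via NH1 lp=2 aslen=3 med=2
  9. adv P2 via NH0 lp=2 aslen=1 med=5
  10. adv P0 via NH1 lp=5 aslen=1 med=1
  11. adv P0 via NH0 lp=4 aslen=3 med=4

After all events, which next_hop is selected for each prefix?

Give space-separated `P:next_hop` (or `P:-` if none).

Op 1: best P0=- P1=- P2=NH2
Op 2: best P0=NH1 P1=- P2=NH2
Op 3: best P0=NH1 P1=NH0 P2=NH2
Op 4: best P0=NH1 P1=NH0 P2=NH2
Op 5: best P0=NH2 P1=NH0 P2=NH2
Op 6: best P0=NH2 P1=NH0 P2=NH2
Op 7: best P0=NH1 P1=NH0 P2=NH2
Op 8: best P0=NH1 P1=NH0 P2=NH1
Op 9: best P0=NH1 P1=NH0 P2=NH0
Op 10: best P0=NH1 P1=NH0 P2=NH0
Op 11: best P0=NH1 P1=NH0 P2=NH0

Answer: P0:NH1 P1:NH0 P2:NH0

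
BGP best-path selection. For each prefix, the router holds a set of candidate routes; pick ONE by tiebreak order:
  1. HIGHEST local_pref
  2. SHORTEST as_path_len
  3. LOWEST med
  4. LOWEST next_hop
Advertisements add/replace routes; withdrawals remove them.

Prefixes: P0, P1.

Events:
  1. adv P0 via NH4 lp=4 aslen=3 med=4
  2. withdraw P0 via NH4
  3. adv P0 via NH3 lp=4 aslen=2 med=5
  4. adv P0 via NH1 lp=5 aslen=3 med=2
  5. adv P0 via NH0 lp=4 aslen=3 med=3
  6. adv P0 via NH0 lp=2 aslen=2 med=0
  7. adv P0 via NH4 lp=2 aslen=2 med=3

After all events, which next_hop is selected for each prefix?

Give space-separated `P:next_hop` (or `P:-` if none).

Answer: P0:NH1 P1:-

Derivation:
Op 1: best P0=NH4 P1=-
Op 2: best P0=- P1=-
Op 3: best P0=NH3 P1=-
Op 4: best P0=NH1 P1=-
Op 5: best P0=NH1 P1=-
Op 6: best P0=NH1 P1=-
Op 7: best P0=NH1 P1=-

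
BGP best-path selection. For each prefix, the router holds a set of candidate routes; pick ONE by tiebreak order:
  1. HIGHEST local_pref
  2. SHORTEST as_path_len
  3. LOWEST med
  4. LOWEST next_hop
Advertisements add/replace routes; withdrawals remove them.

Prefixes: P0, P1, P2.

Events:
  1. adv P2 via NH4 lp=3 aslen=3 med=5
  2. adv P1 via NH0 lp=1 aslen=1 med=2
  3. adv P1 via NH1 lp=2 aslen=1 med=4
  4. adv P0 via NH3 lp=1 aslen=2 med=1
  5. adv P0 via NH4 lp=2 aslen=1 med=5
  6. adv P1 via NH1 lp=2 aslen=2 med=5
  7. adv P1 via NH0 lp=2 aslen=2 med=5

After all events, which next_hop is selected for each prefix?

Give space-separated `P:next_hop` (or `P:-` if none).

Op 1: best P0=- P1=- P2=NH4
Op 2: best P0=- P1=NH0 P2=NH4
Op 3: best P0=- P1=NH1 P2=NH4
Op 4: best P0=NH3 P1=NH1 P2=NH4
Op 5: best P0=NH4 P1=NH1 P2=NH4
Op 6: best P0=NH4 P1=NH1 P2=NH4
Op 7: best P0=NH4 P1=NH0 P2=NH4

Answer: P0:NH4 P1:NH0 P2:NH4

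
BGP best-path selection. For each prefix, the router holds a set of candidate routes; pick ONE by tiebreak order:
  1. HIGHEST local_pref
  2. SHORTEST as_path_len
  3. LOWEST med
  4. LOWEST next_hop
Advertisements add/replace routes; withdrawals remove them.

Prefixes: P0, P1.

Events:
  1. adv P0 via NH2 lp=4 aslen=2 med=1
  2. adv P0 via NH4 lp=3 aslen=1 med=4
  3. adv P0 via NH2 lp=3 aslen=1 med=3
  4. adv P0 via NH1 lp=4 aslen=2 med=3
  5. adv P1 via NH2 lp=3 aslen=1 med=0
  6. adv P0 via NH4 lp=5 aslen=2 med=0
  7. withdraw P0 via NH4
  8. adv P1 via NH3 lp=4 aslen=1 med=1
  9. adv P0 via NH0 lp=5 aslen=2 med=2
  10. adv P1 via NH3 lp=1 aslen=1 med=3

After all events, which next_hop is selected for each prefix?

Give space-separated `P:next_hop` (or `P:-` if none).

Op 1: best P0=NH2 P1=-
Op 2: best P0=NH2 P1=-
Op 3: best P0=NH2 P1=-
Op 4: best P0=NH1 P1=-
Op 5: best P0=NH1 P1=NH2
Op 6: best P0=NH4 P1=NH2
Op 7: best P0=NH1 P1=NH2
Op 8: best P0=NH1 P1=NH3
Op 9: best P0=NH0 P1=NH3
Op 10: best P0=NH0 P1=NH2

Answer: P0:NH0 P1:NH2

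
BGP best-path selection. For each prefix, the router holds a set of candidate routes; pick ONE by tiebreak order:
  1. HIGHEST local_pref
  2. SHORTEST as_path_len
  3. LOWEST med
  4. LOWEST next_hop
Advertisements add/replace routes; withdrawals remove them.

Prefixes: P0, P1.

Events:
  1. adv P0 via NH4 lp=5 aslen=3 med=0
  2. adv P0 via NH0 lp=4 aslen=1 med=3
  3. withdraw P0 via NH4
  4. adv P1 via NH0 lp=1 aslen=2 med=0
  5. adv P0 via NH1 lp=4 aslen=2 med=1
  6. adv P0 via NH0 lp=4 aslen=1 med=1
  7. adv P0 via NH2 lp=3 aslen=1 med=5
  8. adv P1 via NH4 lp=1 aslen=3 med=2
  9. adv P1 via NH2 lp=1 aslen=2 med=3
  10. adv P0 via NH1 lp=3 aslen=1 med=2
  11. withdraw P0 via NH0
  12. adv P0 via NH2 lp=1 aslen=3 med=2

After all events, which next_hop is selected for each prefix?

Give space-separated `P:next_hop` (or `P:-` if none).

Op 1: best P0=NH4 P1=-
Op 2: best P0=NH4 P1=-
Op 3: best P0=NH0 P1=-
Op 4: best P0=NH0 P1=NH0
Op 5: best P0=NH0 P1=NH0
Op 6: best P0=NH0 P1=NH0
Op 7: best P0=NH0 P1=NH0
Op 8: best P0=NH0 P1=NH0
Op 9: best P0=NH0 P1=NH0
Op 10: best P0=NH0 P1=NH0
Op 11: best P0=NH1 P1=NH0
Op 12: best P0=NH1 P1=NH0

Answer: P0:NH1 P1:NH0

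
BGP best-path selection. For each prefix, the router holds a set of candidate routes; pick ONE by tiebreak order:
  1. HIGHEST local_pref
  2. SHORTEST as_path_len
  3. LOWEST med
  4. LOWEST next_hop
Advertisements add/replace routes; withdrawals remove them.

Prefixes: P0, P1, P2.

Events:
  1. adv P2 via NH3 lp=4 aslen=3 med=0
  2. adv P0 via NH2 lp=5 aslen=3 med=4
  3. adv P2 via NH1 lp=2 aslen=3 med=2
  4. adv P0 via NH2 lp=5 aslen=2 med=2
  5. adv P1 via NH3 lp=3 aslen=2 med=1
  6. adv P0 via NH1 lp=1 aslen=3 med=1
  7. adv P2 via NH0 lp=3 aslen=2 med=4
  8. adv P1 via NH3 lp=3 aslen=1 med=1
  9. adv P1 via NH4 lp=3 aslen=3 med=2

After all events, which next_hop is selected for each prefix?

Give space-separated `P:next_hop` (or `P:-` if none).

Answer: P0:NH2 P1:NH3 P2:NH3

Derivation:
Op 1: best P0=- P1=- P2=NH3
Op 2: best P0=NH2 P1=- P2=NH3
Op 3: best P0=NH2 P1=- P2=NH3
Op 4: best P0=NH2 P1=- P2=NH3
Op 5: best P0=NH2 P1=NH3 P2=NH3
Op 6: best P0=NH2 P1=NH3 P2=NH3
Op 7: best P0=NH2 P1=NH3 P2=NH3
Op 8: best P0=NH2 P1=NH3 P2=NH3
Op 9: best P0=NH2 P1=NH3 P2=NH3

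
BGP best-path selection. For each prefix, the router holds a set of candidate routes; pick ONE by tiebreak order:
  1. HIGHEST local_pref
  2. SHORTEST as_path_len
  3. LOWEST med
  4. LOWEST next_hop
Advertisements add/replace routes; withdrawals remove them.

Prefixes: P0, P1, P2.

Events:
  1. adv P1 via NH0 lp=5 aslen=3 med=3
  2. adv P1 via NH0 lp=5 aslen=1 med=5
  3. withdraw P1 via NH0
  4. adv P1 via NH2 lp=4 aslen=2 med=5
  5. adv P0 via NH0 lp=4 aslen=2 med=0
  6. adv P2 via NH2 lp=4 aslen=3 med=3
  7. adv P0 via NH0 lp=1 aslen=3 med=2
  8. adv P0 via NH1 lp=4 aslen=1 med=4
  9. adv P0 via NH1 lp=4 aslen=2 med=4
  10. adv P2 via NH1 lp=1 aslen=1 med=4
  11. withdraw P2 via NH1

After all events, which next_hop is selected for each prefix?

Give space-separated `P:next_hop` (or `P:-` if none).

Answer: P0:NH1 P1:NH2 P2:NH2

Derivation:
Op 1: best P0=- P1=NH0 P2=-
Op 2: best P0=- P1=NH0 P2=-
Op 3: best P0=- P1=- P2=-
Op 4: best P0=- P1=NH2 P2=-
Op 5: best P0=NH0 P1=NH2 P2=-
Op 6: best P0=NH0 P1=NH2 P2=NH2
Op 7: best P0=NH0 P1=NH2 P2=NH2
Op 8: best P0=NH1 P1=NH2 P2=NH2
Op 9: best P0=NH1 P1=NH2 P2=NH2
Op 10: best P0=NH1 P1=NH2 P2=NH2
Op 11: best P0=NH1 P1=NH2 P2=NH2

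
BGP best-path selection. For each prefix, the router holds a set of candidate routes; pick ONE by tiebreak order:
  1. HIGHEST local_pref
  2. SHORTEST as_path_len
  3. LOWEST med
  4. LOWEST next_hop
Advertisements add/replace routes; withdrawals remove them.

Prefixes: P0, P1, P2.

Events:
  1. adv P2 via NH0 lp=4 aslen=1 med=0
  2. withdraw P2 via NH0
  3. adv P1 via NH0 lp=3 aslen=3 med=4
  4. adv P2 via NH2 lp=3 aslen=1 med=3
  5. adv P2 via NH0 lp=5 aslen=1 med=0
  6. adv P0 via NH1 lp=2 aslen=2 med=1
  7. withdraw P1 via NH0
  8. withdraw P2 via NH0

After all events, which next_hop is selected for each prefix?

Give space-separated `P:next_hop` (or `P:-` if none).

Answer: P0:NH1 P1:- P2:NH2

Derivation:
Op 1: best P0=- P1=- P2=NH0
Op 2: best P0=- P1=- P2=-
Op 3: best P0=- P1=NH0 P2=-
Op 4: best P0=- P1=NH0 P2=NH2
Op 5: best P0=- P1=NH0 P2=NH0
Op 6: best P0=NH1 P1=NH0 P2=NH0
Op 7: best P0=NH1 P1=- P2=NH0
Op 8: best P0=NH1 P1=- P2=NH2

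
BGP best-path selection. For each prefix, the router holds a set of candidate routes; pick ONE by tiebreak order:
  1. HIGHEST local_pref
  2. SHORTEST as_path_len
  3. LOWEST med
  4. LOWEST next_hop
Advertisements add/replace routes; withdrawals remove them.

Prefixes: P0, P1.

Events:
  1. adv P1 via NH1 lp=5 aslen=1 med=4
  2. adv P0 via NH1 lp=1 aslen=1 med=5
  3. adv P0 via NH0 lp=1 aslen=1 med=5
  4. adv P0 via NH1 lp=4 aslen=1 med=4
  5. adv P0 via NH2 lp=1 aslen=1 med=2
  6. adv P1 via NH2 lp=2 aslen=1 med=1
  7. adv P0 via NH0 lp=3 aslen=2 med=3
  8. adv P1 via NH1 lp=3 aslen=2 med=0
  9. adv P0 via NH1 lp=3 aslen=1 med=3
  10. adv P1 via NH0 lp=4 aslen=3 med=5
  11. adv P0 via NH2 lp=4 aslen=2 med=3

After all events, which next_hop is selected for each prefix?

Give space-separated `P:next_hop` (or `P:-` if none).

Op 1: best P0=- P1=NH1
Op 2: best P0=NH1 P1=NH1
Op 3: best P0=NH0 P1=NH1
Op 4: best P0=NH1 P1=NH1
Op 5: best P0=NH1 P1=NH1
Op 6: best P0=NH1 P1=NH1
Op 7: best P0=NH1 P1=NH1
Op 8: best P0=NH1 P1=NH1
Op 9: best P0=NH1 P1=NH1
Op 10: best P0=NH1 P1=NH0
Op 11: best P0=NH2 P1=NH0

Answer: P0:NH2 P1:NH0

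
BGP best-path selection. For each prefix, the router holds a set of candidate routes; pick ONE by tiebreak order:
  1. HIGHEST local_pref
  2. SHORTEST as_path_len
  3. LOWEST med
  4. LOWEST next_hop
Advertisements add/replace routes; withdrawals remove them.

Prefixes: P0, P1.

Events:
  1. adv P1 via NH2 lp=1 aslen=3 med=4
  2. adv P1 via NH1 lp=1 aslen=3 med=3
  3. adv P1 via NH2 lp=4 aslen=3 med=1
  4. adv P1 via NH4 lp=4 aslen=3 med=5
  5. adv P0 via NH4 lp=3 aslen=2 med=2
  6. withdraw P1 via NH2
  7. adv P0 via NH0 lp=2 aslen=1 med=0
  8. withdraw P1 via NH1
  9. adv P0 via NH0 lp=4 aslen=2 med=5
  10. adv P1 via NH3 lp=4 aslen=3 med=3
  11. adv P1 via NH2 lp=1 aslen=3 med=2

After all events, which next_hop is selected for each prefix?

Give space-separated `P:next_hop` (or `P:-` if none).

Answer: P0:NH0 P1:NH3

Derivation:
Op 1: best P0=- P1=NH2
Op 2: best P0=- P1=NH1
Op 3: best P0=- P1=NH2
Op 4: best P0=- P1=NH2
Op 5: best P0=NH4 P1=NH2
Op 6: best P0=NH4 P1=NH4
Op 7: best P0=NH4 P1=NH4
Op 8: best P0=NH4 P1=NH4
Op 9: best P0=NH0 P1=NH4
Op 10: best P0=NH0 P1=NH3
Op 11: best P0=NH0 P1=NH3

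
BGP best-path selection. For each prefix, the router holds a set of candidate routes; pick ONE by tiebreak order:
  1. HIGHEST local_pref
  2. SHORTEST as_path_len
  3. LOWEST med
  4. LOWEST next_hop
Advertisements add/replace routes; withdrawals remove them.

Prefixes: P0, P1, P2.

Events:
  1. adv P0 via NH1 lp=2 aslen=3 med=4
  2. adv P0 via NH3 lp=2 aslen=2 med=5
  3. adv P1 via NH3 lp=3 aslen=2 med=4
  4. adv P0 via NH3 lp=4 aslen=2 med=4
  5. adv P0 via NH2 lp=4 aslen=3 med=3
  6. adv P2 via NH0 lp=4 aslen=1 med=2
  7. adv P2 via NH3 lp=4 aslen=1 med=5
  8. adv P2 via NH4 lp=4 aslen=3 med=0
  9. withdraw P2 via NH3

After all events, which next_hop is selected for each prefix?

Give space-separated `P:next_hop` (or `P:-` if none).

Answer: P0:NH3 P1:NH3 P2:NH0

Derivation:
Op 1: best P0=NH1 P1=- P2=-
Op 2: best P0=NH3 P1=- P2=-
Op 3: best P0=NH3 P1=NH3 P2=-
Op 4: best P0=NH3 P1=NH3 P2=-
Op 5: best P0=NH3 P1=NH3 P2=-
Op 6: best P0=NH3 P1=NH3 P2=NH0
Op 7: best P0=NH3 P1=NH3 P2=NH0
Op 8: best P0=NH3 P1=NH3 P2=NH0
Op 9: best P0=NH3 P1=NH3 P2=NH0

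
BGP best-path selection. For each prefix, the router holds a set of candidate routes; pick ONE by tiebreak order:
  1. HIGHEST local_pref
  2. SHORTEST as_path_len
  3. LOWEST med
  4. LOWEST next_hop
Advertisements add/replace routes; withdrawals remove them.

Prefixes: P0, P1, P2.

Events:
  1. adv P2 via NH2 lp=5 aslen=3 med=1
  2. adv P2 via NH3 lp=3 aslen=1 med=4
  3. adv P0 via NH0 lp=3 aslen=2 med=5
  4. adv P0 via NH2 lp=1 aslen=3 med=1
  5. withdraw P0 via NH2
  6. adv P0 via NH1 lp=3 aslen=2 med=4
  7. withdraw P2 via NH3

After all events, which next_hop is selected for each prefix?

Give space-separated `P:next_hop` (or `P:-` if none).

Op 1: best P0=- P1=- P2=NH2
Op 2: best P0=- P1=- P2=NH2
Op 3: best P0=NH0 P1=- P2=NH2
Op 4: best P0=NH0 P1=- P2=NH2
Op 5: best P0=NH0 P1=- P2=NH2
Op 6: best P0=NH1 P1=- P2=NH2
Op 7: best P0=NH1 P1=- P2=NH2

Answer: P0:NH1 P1:- P2:NH2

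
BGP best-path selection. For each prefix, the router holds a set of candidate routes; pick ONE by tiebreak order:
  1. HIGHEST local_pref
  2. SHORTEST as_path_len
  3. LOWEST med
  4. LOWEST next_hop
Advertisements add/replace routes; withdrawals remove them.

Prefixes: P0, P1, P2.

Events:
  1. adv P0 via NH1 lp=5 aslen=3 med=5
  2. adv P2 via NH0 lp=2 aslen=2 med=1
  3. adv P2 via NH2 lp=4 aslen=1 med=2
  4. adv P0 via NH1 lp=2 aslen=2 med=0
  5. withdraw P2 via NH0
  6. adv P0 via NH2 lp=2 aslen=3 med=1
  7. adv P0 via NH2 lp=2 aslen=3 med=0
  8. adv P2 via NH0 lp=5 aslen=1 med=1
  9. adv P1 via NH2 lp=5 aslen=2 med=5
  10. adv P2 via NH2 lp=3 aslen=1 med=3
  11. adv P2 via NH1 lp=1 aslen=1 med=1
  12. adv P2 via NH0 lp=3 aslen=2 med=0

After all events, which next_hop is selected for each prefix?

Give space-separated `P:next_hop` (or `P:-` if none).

Answer: P0:NH1 P1:NH2 P2:NH2

Derivation:
Op 1: best P0=NH1 P1=- P2=-
Op 2: best P0=NH1 P1=- P2=NH0
Op 3: best P0=NH1 P1=- P2=NH2
Op 4: best P0=NH1 P1=- P2=NH2
Op 5: best P0=NH1 P1=- P2=NH2
Op 6: best P0=NH1 P1=- P2=NH2
Op 7: best P0=NH1 P1=- P2=NH2
Op 8: best P0=NH1 P1=- P2=NH0
Op 9: best P0=NH1 P1=NH2 P2=NH0
Op 10: best P0=NH1 P1=NH2 P2=NH0
Op 11: best P0=NH1 P1=NH2 P2=NH0
Op 12: best P0=NH1 P1=NH2 P2=NH2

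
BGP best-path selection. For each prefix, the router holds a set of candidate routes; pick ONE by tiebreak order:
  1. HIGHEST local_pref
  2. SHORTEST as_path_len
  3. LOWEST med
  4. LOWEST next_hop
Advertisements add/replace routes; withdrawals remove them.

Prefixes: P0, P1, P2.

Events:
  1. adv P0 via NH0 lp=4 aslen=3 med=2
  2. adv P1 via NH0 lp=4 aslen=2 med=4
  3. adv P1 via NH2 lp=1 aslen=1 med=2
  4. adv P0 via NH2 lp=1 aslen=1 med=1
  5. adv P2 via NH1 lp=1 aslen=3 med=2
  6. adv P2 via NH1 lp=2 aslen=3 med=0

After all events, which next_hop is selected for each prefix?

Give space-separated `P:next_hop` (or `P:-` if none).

Op 1: best P0=NH0 P1=- P2=-
Op 2: best P0=NH0 P1=NH0 P2=-
Op 3: best P0=NH0 P1=NH0 P2=-
Op 4: best P0=NH0 P1=NH0 P2=-
Op 5: best P0=NH0 P1=NH0 P2=NH1
Op 6: best P0=NH0 P1=NH0 P2=NH1

Answer: P0:NH0 P1:NH0 P2:NH1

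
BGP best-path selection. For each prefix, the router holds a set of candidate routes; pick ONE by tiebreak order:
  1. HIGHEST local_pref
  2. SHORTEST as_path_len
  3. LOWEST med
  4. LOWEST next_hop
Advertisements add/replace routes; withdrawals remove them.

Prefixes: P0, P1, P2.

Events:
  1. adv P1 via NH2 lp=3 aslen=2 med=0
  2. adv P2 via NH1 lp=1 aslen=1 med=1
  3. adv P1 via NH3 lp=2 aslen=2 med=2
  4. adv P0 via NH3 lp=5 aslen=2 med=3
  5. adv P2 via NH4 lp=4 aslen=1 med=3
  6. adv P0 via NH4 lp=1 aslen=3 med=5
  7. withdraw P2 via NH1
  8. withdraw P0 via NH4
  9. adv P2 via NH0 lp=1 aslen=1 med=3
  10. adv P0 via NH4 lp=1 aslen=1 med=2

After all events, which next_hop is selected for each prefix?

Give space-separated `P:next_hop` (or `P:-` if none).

Answer: P0:NH3 P1:NH2 P2:NH4

Derivation:
Op 1: best P0=- P1=NH2 P2=-
Op 2: best P0=- P1=NH2 P2=NH1
Op 3: best P0=- P1=NH2 P2=NH1
Op 4: best P0=NH3 P1=NH2 P2=NH1
Op 5: best P0=NH3 P1=NH2 P2=NH4
Op 6: best P0=NH3 P1=NH2 P2=NH4
Op 7: best P0=NH3 P1=NH2 P2=NH4
Op 8: best P0=NH3 P1=NH2 P2=NH4
Op 9: best P0=NH3 P1=NH2 P2=NH4
Op 10: best P0=NH3 P1=NH2 P2=NH4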